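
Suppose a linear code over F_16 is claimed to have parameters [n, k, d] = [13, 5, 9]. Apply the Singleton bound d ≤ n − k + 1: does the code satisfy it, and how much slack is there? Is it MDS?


Singleton RHS = n − k + 1 = 9, slack = 0, bound satisfied, MDS.

Singleton bound: d ≤ n − k + 1.
Here n = 13, k = 5, so n − k + 1 = 9.
Given d = 9, check d ≤ 9: YES.
Slack = (n − k + 1) − d = 0.
The code is MDS (slack = 0).
Description: the claimed parameters are [13, 5, 9]_16; such a code would be MDS (meets Singleton bound).


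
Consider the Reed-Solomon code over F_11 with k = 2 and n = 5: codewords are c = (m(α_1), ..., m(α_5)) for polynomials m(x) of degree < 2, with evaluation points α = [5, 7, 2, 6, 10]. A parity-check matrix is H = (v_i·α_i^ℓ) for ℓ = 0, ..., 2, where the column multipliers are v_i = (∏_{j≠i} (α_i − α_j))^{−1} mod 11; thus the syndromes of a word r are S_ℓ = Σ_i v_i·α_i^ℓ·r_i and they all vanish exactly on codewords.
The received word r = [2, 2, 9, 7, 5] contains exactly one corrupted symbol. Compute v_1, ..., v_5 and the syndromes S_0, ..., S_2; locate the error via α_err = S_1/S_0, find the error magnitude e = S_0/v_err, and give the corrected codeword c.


S = (4, 6, 9), error at position 2, error magnitude e = 1, c = [2, 1, 9, 7, 5].

Step 1: column multipliers v_i = (∏_{j≠i}(α_i − α_j))^{−1} mod 11.
  i = 1 (α = 5): (5−7)(5−2)(5−6)(5−10) = (−2)·3·(−1)·(−5) = −30 ≡ 3, so v_1 = 3^{−1} = 4 (mod 11).
  i = 2 (α = 7): (7−5)(7−2)(7−6)(7−10) = 2·5·1·(−3) = −30 ≡ 3, so v_2 = 3^{−1} = 4 (mod 11).
  i = 3 (α = 2): (2−5)(2−7)(2−6)(2−10) = (−3)·(−5)·(−4)·(−8) = 480 ≡ 7, so v_3 = 7^{−1} = 8 (mod 11).
  i = 4 (α = 6): (6−5)(6−7)(6−2)(6−10) = 1·(−1)·4·(−4) = 16 ≡ 5, so v_4 = 5^{−1} = 9 (mod 11).
  i = 5 (α = 10): (10−5)(10−7)(10−2)(10−6) = 5·3·8·4 = 480 ≡ 7, so v_5 = 7^{−1} = 8 (mod 11).
  v = [4, 4, 8, 9, 8].
Step 2: syndromes of r = [2, 2, 9, 7, 5] (all sums mod 11).
  S_0 = Σ v_i r_i = 4·2 + 4·2 + 8·9 + 9·7 + 8·5 = 191 ≡ 4.
  S_1 = Σ v_i α_i r_i = 4·5·2 + 4·7·2 + 8·2·9 + 9·6·7 + 8·10·5 = 1018 ≡ 6.
  α_i^2 mod 11 = [3, 5, 4, 3, 1].
  S_2 = Σ v_i α_i^2 r_i = 4·3·2 + 4·5·2 + 8·4·9 + 9·3·7 + 8·1·5 = 581 ≡ 9.
  S = (4, 6, 9) ≠ 0, so r is not a codeword (an error is present).
Step 3: locate the error. For a single error e at position i, S_ℓ = v_i·e·α_i^ℓ, so α_err = S_1/S_0.
  S_0^{−1} = 4^{−1} = 3 (mod 11), so α_err = 6·3 = 18 ≡ 7 = α_2. Error position i = 2.
  Consistency check: S_2/S_1 = 9·2 = 18 ≡ 7 = α_err ✓ (single-error assumption holds).
Step 4: error magnitude e = S_0/v_2 = S_0·∏_{j≠2}(α_2 − α_j) = 4·3 = 12 ≡ 1 (mod 11).
Step 5: correct position 2: c_2 = r_2 − e = 2 − 1 ≡ 1 (mod 11). Hence c = [2, 1, 9, 7, 5].
  Check: interpolating c through the α_i gives m(x) = 10 + 5·x (degree < 2) with m(α_i) = c_i for every i, so c is indeed a codeword.


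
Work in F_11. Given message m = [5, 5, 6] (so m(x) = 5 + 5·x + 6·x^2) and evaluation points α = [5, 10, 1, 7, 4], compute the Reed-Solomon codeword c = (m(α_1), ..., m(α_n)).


c = [4, 6, 5, 4, 0]

Message polynomial: m(x) = 5 + 5·x + 6·x^2 (mod 11).
For each evaluation point α_i, compute m(α_i) mod 11:
  α_1 = 5: Horner steps 6 → 2 → 4, so m(5) = 4.
  α_2 = 10: Horner steps 6 → 10 → 6, so m(10) = 6.
  α_3 = 1: Horner steps 6 → 0 → 5, so m(1) = 5.
  α_4 = 7: Horner steps 6 → 3 → 4, so m(7) = 4.
  α_5 = 4: Horner steps 6 → 7 → 0, so m(4) = 0.
Codeword c = [4, 6, 5, 4, 0] ∈ F_11^5.


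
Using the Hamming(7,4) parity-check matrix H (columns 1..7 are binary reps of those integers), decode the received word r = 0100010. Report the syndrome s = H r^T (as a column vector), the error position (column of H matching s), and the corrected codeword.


s = (1, 0, 0)^T, error position = 4, corrected codeword c = 0101010

Compute s = H r^T mod 2 one row at a time:
  s_1 = 0 + 0 + 1 + 0 = 1 ≡ 1 (mod 2).
  s_2 = 1 + 0 + 1 + 0 = 2 ≡ 0 (mod 2).
  s_3 = 0 + 0 + 0 + 0 = 0 ≡ 0 (mod 2).
s = (1, 0, 0)^T — this equals column 4 of H (binary 100), so error is at position 4.
Correct: flip bit 4 of r = 0100010 to get c = 0101010.


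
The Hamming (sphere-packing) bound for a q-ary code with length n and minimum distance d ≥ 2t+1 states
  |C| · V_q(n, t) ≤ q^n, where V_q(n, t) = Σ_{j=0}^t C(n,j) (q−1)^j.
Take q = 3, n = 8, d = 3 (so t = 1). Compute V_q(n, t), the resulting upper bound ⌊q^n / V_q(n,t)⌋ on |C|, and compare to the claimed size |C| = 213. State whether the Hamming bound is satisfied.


V_q(n, t) = 17, q^n = 6561, Hamming bound = 385, |C| = 213 ≤ bound (satisfied).

Step 1: Compute V_q(n, t) = Σ_{j=0}^1 C(n, j) (q−1)^j.
  j = 0: C(8,0)·(2)^0 = 1·1 = 1.
  j = 1: C(8,1)·(2)^1 = 8·2 = 16.
  V_q(n, t) = 1 + 16 = 17.
Step 2: q^n = 3^8 = 6561.
Step 3: Hamming bound ⌊q^n / V_q(n,t)⌋ = ⌊6561/17⌋ = 385.
Step 4: Compare |C| = 213 to 385: satisfied.
The claimed |C| lies below the Hamming bound.


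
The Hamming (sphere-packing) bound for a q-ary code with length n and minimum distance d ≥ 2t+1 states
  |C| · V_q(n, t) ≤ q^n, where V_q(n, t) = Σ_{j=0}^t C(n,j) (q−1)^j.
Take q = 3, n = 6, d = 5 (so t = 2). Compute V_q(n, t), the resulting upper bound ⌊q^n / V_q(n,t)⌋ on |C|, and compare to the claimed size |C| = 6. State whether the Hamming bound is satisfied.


V_q(n, t) = 73, q^n = 729, Hamming bound = 9, |C| = 6 ≤ bound (satisfied).

Step 1: Compute V_q(n, t) = Σ_{j=0}^2 C(n, j) (q−1)^j.
  j = 0: C(6,0)·(2)^0 = 1·1 = 1.
  j = 1: C(6,1)·(2)^1 = 6·2 = 12.
  j = 2: C(6,2)·(2)^2 = 15·4 = 60.
  V_q(n, t) = 1 + 12 + 60 = 73.
Step 2: q^n = 3^6 = 729.
Step 3: Hamming bound ⌊q^n / V_q(n,t)⌋ = ⌊729/73⌋ = 9.
Step 4: Compare |C| = 6 to 9: satisfied.
The claimed |C| lies below the Hamming bound.


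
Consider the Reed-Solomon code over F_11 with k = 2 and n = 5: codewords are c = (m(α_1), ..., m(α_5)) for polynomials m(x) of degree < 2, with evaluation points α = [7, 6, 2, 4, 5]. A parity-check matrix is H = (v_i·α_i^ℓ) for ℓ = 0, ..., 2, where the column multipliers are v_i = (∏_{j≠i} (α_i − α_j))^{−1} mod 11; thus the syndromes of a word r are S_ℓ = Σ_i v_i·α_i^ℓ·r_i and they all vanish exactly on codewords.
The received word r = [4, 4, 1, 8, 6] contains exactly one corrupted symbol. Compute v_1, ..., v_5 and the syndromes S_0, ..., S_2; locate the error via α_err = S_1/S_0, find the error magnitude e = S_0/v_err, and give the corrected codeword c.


S = (3, 10, 4), error at position 1, error magnitude e = 2, c = [2, 4, 1, 8, 6].

Step 1: column multipliers v_i = (∏_{j≠i}(α_i − α_j))^{−1} mod 11.
  i = 1 (α = 7): (7−6)(7−2)(7−4)(7−5) = 1·5·3·2 = 30 ≡ 8, so v_1 = 8^{−1} = 7 (mod 11).
  i = 2 (α = 6): (6−7)(6−2)(6−4)(6−5) = (−1)·4·2·1 = −8 ≡ 3, so v_2 = 3^{−1} = 4 (mod 11).
  i = 3 (α = 2): (2−7)(2−6)(2−4)(2−5) = (−5)·(−4)·(−2)·(−3) = 120 ≡ 10, so v_3 = 10^{−1} = 10 (mod 11).
  i = 4 (α = 4): (4−7)(4−6)(4−2)(4−5) = (−3)·(−2)·2·(−1) = −12 ≡ 10, so v_4 = 10^{−1} = 10 (mod 11).
  i = 5 (α = 5): (5−7)(5−6)(5−2)(5−4) = (−2)·(−1)·3·1 = 6 ≡ 6, so v_5 = 6^{−1} = 2 (mod 11).
  v = [7, 4, 10, 10, 2].
Step 2: syndromes of r = [4, 4, 1, 8, 6] (all sums mod 11).
  S_0 = Σ v_i r_i = 7·4 + 4·4 + 10·1 + 10·8 + 2·6 = 146 ≡ 3.
  S_1 = Σ v_i α_i r_i = 7·7·4 + 4·6·4 + 10·2·1 + 10·4·8 + 2·5·6 = 692 ≡ 10.
  α_i^2 mod 11 = [5, 3, 4, 5, 3].
  S_2 = Σ v_i α_i^2 r_i = 7·5·4 + 4·3·4 + 10·4·1 + 10·5·8 + 2·3·6 = 664 ≡ 4.
  S = (3, 10, 4) ≠ 0, so r is not a codeword (an error is present).
Step 3: locate the error. For a single error e at position i, S_ℓ = v_i·e·α_i^ℓ, so α_err = S_1/S_0.
  S_0^{−1} = 3^{−1} = 4 (mod 11), so α_err = 10·4 = 40 ≡ 7 = α_1. Error position i = 1.
  Consistency check: S_2/S_1 = 4·10 = 40 ≡ 7 = α_err ✓ (single-error assumption holds).
Step 4: error magnitude e = S_0/v_1 = S_0·∏_{j≠1}(α_1 − α_j) = 3·8 = 24 ≡ 2 (mod 11).
Step 5: correct position 1: c_1 = r_1 − e = 4 − 2 ≡ 2 (mod 11). Hence c = [2, 4, 1, 8, 6].
  Check: interpolating c through the α_i gives m(x) = 5 + 9·x (degree < 2) with m(α_i) = c_i for every i, so c is indeed a codeword.


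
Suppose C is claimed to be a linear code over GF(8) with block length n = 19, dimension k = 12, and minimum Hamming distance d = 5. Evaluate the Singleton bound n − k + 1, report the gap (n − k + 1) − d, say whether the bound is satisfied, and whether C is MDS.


Singleton RHS = n − k + 1 = 8, slack = 3, bound satisfied, not MDS.

Singleton bound: d ≤ n − k + 1.
Here n = 19, k = 12, so n − k + 1 = 8.
Given d = 5, check d ≤ 8: YES.
Slack = (n − k + 1) − d = 3.
The code is NOT MDS (slack = 3 > 0).
Description: the claimed parameters are [19, 12, 5]_8; such a code would be non-MDS.


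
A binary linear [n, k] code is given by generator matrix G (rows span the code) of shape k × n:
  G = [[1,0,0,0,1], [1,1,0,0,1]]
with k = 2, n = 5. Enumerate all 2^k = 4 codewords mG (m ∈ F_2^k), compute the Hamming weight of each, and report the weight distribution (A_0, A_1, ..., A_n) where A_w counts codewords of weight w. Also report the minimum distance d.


Weight distribution: A_0 = 1, A_1 = 1, A_2 = 1, A_3 = 1. Minimum distance d = 1.

Enumerate all 2^2 = 4 messages m ∈ F_2^2.
For each, compute codeword c = mG in F_2^5, then tally its weight.
  m = 00 → c = 00000, weight = 0.
  m = 10 → c = 10001, weight = 2.
  m = 01 → c = 11001, weight = 3.
  m = 11 → c = 01000, weight = 1.
Tally weights:
  weight 0: 1 codewords.
  weight 1: 1 codewords.
  weight 2: 1 codewords.
  weight 3: 1 codewords.
Minimum distance d = smallest w > 0 with A_w > 0 = 1.
Sanity: Σ A_w = 4 = 2^2 = 4 ✓.


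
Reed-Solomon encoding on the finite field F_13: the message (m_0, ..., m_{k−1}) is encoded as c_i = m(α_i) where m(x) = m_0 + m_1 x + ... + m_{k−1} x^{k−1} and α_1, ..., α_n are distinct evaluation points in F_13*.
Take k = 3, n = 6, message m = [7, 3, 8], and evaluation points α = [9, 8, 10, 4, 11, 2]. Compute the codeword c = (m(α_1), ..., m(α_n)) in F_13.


c = [6, 10, 5, 4, 7, 6]

Message polynomial: m(x) = 7 + 3·x + 8·x^2 (mod 13).
For each evaluation point α_i, compute m(α_i) mod 13:
  α_1 = 9: Horner steps 8 → 10 → 6, so m(9) = 6.
  α_2 = 8: Horner steps 8 → 2 → 10, so m(8) = 10.
  α_3 = 10: Horner steps 8 → 5 → 5, so m(10) = 5.
  α_4 = 4: Horner steps 8 → 9 → 4, so m(4) = 4.
  α_5 = 11: Horner steps 8 → 0 → 7, so m(11) = 7.
  α_6 = 2: Horner steps 8 → 6 → 6, so m(2) = 6.
Codeword c = [6, 10, 5, 4, 7, 6] ∈ F_13^6.


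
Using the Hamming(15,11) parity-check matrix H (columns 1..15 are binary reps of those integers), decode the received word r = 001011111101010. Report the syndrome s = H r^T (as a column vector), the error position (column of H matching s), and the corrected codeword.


s = (1, 1, 1, 0)^T, error position = 14, corrected codeword c = 001011111101000

Compute s = H r^T mod 2 one row at a time:
  s_1 = 1 + 1 + 1 + 0 + 1 + 0 + 1 + 0 = 5 ≡ 1 (mod 2).
  s_2 = 0 + 1 + 1 + 1 + 1 + 0 + 1 + 0 = 5 ≡ 1 (mod 2).
  s_3 = 0 + 1 + 1 + 1 + 1 + 0 + 1 + 0 = 5 ≡ 1 (mod 2).
  s_4 = 0 + 1 + 1 + 1 + 1 + 0 + 0 + 0 = 4 ≡ 0 (mod 2).
s = (1, 1, 1, 0)^T — this equals column 14 of H (binary 1110), so error is at position 14.
Correct: flip bit 14 of r = 001011111101010 to get c = 001011111101000.


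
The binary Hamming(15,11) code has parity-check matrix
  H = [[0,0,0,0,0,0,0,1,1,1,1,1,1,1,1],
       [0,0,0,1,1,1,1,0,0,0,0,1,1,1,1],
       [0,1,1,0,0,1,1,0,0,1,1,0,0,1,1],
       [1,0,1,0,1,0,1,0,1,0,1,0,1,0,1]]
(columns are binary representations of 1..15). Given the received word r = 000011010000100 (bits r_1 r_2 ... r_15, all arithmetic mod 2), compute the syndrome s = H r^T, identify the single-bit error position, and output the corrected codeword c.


s = (0, 1, 1, 0)^T, error position = 6, corrected codeword c = 000010010000100

Compute s = H r^T mod 2 one row at a time:
  s_1 = 1 + 0 + 0 + 0 + 0 + 1 + 0 + 0 = 2 ≡ 0 (mod 2).
  s_2 = 0 + 1 + 1 + 0 + 0 + 1 + 0 + 0 = 3 ≡ 1 (mod 2).
  s_3 = 0 + 0 + 1 + 0 + 0 + 0 + 0 + 0 = 1 ≡ 1 (mod 2).
  s_4 = 0 + 0 + 1 + 0 + 0 + 0 + 1 + 0 = 2 ≡ 0 (mod 2).
s = (0, 1, 1, 0)^T — this equals column 6 of H (binary 0110), so error is at position 6.
Correct: flip bit 6 of r = 000011010000100 to get c = 000010010000100.


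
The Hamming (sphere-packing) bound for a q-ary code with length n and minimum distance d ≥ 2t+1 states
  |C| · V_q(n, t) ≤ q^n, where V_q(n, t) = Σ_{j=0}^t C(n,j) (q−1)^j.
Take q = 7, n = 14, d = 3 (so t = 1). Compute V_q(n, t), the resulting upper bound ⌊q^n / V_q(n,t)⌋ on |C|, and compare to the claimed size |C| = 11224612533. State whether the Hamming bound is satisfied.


V_q(n, t) = 85, q^n = 678223072849, Hamming bound = 7979094974, |C| = 11224612533 > bound (violated).

Step 1: Compute V_q(n, t) = Σ_{j=0}^1 C(n, j) (q−1)^j.
  j = 0: C(14,0)·(6)^0 = 1·1 = 1.
  j = 1: C(14,1)·(6)^1 = 14·6 = 84.
  V_q(n, t) = 1 + 84 = 85.
Step 2: q^n = 7^14 = 678223072849.
Step 3: Hamming bound ⌊q^n / V_q(n,t)⌋ = ⌊678223072849/85⌋ = 7979094974.
Step 4: Compare |C| = 11224612533 to 7979094974: violated.
The claimed |C| lies above the Hamming bound, so no 7-ary code of length 14 with d ≥ 3 can have 11224612533 codewords.


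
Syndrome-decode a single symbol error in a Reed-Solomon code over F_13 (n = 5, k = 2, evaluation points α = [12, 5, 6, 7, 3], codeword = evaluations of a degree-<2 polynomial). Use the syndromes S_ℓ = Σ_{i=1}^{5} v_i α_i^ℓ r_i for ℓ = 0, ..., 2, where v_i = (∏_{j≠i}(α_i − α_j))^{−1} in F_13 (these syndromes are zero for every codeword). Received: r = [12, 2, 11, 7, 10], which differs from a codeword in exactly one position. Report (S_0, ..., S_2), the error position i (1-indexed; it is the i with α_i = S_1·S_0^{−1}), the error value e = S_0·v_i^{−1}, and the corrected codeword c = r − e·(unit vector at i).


S = (5, 8, 5), error at position 1, error magnitude e = 12, c = [0, 2, 11, 7, 10].

Step 1: column multipliers v_i = (∏_{j≠i}(α_i − α_j))^{−1} mod 13.
  i = 1 (α = 12): (12−5)(12−6)(12−7)(12−3) = 7·6·5·9 = 1890 ≡ 5, so v_1 = 5^{−1} = 8 (mod 13).
  i = 2 (α = 5): (5−12)(5−6)(5−7)(5−3) = (−7)·(−1)·(−2)·2 = −28 ≡ 11, so v_2 = 11^{−1} = 6 (mod 13).
  i = 3 (α = 6): (6−12)(6−5)(6−7)(6−3) = (−6)·1·(−1)·3 = 18 ≡ 5, so v_3 = 5^{−1} = 8 (mod 13).
  i = 4 (α = 7): (7−12)(7−5)(7−6)(7−3) = (−5)·2·1·4 = −40 ≡ 12, so v_4 = 12^{−1} = 12 (mod 13).
  i = 5 (α = 3): (3−12)(3−5)(3−6)(3−7) = (−9)·(−2)·(−3)·(−4) = 216 ≡ 8, so v_5 = 8^{−1} = 5 (mod 13).
  v = [8, 6, 8, 12, 5].
Step 2: syndromes of r = [12, 2, 11, 7, 10] (all sums mod 13).
  S_0 = Σ v_i r_i = 8·12 + 6·2 + 8·11 + 12·7 + 5·10 = 330 ≡ 5.
  S_1 = Σ v_i α_i r_i = 8·12·12 + 6·5·2 + 8·6·11 + 12·7·7 + 5·3·10 = 2478 ≡ 8.
  α_i^2 mod 13 = [1, 12, 10, 10, 9].
  S_2 = Σ v_i α_i^2 r_i = 8·1·12 + 6·12·2 + 8·10·11 + 12·10·7 + 5·9·10 = 2410 ≡ 5.
  S = (5, 8, 5) ≠ 0, so r is not a codeword (an error is present).
Step 3: locate the error. For a single error e at position i, S_ℓ = v_i·e·α_i^ℓ, so α_err = S_1/S_0.
  S_0^{−1} = 5^{−1} = 8 (mod 13), so α_err = 8·8 = 64 ≡ 12 = α_1. Error position i = 1.
  Consistency check: S_2/S_1 = 5·5 = 25 ≡ 12 = α_err ✓ (single-error assumption holds).
Step 4: error magnitude e = S_0/v_1 = S_0·∏_{j≠1}(α_1 − α_j) = 5·5 = 25 ≡ 12 (mod 13).
Step 5: correct position 1: c_1 = r_1 − e = 12 − 12 ≡ 0 (mod 13). Hence c = [0, 2, 11, 7, 10].
  Check: interpolating c through the α_i gives m(x) = 9 + 9·x (degree < 2) with m(α_i) = c_i for every i, so c is indeed a codeword.


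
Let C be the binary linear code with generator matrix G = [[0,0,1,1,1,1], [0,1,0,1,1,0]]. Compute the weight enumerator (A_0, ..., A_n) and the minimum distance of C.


Weight distribution: A_0 = 1, A_3 = 2, A_4 = 1. Minimum distance d = 3.

Enumerate all 2^2 = 4 messages m ∈ F_2^2.
For each, compute codeword c = mG in F_2^6, then tally its weight.
  m = 00 → c = 000000, weight = 0.
  m = 10 → c = 001111, weight = 4.
  m = 01 → c = 010110, weight = 3.
  m = 11 → c = 011001, weight = 3.
Tally weights:
  weight 0: 1 codewords.
  weight 3: 2 codewords.
  weight 4: 1 codewords.
Minimum distance d = smallest w > 0 with A_w > 0 = 3.
Sanity: Σ A_w = 4 = 2^2 = 4 ✓.


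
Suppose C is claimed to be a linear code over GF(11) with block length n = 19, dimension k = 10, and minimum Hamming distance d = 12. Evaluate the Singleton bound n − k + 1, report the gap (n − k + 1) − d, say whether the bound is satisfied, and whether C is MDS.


Singleton RHS = n − k + 1 = 10, slack = -2, bound violated (no such code; not MDS).

Singleton bound: d ≤ n − k + 1.
Here n = 19, k = 10, so n − k + 1 = 10.
Given d = 12, check d ≤ 10: NO.
Slack = (n − k + 1) − d = -2.
The slack is negative: d = 12 exceeds n − k + 1 = 10 by 2, so the Singleton bound is violated and no linear [19, 10, 12]_11 code can exist. In particular it is not MDS (MDS requires d = n − k + 1 exactly).
Description: the claimed parameters are [19, 10, 12]_11; such a code would be impossible (violates the Singleton bound).


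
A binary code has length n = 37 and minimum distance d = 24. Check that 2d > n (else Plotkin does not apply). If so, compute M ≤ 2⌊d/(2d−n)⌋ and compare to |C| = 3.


Plotkin bound M ≤ 4; given |C| = 3 ≤ bound (satisfied).

Check applicability: 2d = 48, n = 37.
2d − n = 11 > 0, so Plotkin applies.
Compute d/(2d−n) = 24/11 ≈ 2.1818.
⌊d/(2d−n)⌋ = 2.
Plotkin bound: M ≤ 2·2 = 4.
Given |C| = 3, check: satisfied.
This |C| is below the Plotkin bound.


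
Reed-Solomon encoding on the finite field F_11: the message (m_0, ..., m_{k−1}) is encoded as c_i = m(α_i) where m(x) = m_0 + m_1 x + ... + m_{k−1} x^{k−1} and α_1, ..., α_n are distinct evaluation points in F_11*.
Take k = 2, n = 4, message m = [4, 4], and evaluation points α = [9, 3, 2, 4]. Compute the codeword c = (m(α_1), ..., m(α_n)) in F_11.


c = [7, 5, 1, 9]

Message polynomial: m(x) = 4 + 4·x (mod 11).
For each evaluation point α_i, compute m(α_i) mod 11:
  α_1 = 9: Horner steps 4 → 7, so m(9) = 7.
  α_2 = 3: Horner steps 4 → 5, so m(3) = 5.
  α_3 = 2: Horner steps 4 → 1, so m(2) = 1.
  α_4 = 4: Horner steps 4 → 9, so m(4) = 9.
Codeword c = [7, 5, 1, 9] ∈ F_11^4.


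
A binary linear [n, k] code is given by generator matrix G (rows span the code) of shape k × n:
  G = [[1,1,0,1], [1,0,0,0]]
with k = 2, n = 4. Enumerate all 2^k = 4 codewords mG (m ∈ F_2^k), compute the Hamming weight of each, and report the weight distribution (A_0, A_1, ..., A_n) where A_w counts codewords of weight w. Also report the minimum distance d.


Weight distribution: A_0 = 1, A_1 = 1, A_2 = 1, A_3 = 1. Minimum distance d = 1.

Enumerate all 2^2 = 4 messages m ∈ F_2^2.
For each, compute codeword c = mG in F_2^4, then tally its weight.
  m = 00 → c = 0000, weight = 0.
  m = 10 → c = 1101, weight = 3.
  m = 01 → c = 1000, weight = 1.
  m = 11 → c = 0101, weight = 2.
Tally weights:
  weight 0: 1 codewords.
  weight 1: 1 codewords.
  weight 2: 1 codewords.
  weight 3: 1 codewords.
Minimum distance d = smallest w > 0 with A_w > 0 = 1.
Sanity: Σ A_w = 4 = 2^2 = 4 ✓.


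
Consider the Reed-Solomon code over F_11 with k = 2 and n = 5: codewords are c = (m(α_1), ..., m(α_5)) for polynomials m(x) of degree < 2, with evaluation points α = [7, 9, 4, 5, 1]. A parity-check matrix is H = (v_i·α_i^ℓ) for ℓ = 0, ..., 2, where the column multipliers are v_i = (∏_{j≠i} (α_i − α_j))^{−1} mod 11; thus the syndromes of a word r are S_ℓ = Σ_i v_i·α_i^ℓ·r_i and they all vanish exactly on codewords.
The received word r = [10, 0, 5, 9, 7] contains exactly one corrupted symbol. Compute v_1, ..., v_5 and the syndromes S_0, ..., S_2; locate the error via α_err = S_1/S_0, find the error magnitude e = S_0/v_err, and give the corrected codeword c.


S = (9, 3, 1), error at position 3, error magnitude e = 2, c = [10, 0, 3, 9, 7].

Step 1: column multipliers v_i = (∏_{j≠i}(α_i − α_j))^{−1} mod 11.
  i = 1 (α = 7): (7−9)(7−4)(7−5)(7−1) = (−2)·3·2·6 = −72 ≡ 5, so v_1 = 5^{−1} = 9 (mod 11).
  i = 2 (α = 9): (9−7)(9−4)(9−5)(9−1) = 2·5·4·8 = 320 ≡ 1, so v_2 = 1^{−1} = 1 (mod 11).
  i = 3 (α = 4): (4−7)(4−9)(4−5)(4−1) = (−3)·(−5)·(−1)·3 = −45 ≡ 10, so v_3 = 10^{−1} = 10 (mod 11).
  i = 4 (α = 5): (5−7)(5−9)(5−4)(5−1) = (−2)·(−4)·1·4 = 32 ≡ 10, so v_4 = 10^{−1} = 10 (mod 11).
  i = 5 (α = 1): (1−7)(1−9)(1−4)(1−5) = (−6)·(−8)·(−3)·(−4) = 576 ≡ 4, so v_5 = 4^{−1} = 3 (mod 11).
  v = [9, 1, 10, 10, 3].
Step 2: syndromes of r = [10, 0, 5, 9, 7] (all sums mod 11).
  S_0 = Σ v_i r_i = 9·10 + 1·0 + 10·5 + 10·9 + 3·7 = 251 ≡ 9.
  S_1 = Σ v_i α_i r_i = 9·7·10 + 1·9·0 + 10·4·5 + 10·5·9 + 3·1·7 = 1301 ≡ 3.
  α_i^2 mod 11 = [5, 4, 5, 3, 1].
  S_2 = Σ v_i α_i^2 r_i = 9·5·10 + 1·4·0 + 10·5·5 + 10·3·9 + 3·1·7 = 991 ≡ 1.
  S = (9, 3, 1) ≠ 0, so r is not a codeword (an error is present).
Step 3: locate the error. For a single error e at position i, S_ℓ = v_i·e·α_i^ℓ, so α_err = S_1/S_0.
  S_0^{−1} = 9^{−1} = 5 (mod 11), so α_err = 3·5 = 15 ≡ 4 = α_3. Error position i = 3.
  Consistency check: S_2/S_1 = 1·4 = 4 ≡ 4 = α_err ✓ (single-error assumption holds).
Step 4: error magnitude e = S_0/v_3 = S_0·∏_{j≠3}(α_3 − α_j) = 9·10 = 90 ≡ 2 (mod 11).
Step 5: correct position 3: c_3 = r_3 − e = 5 − 2 ≡ 3 (mod 11). Hence c = [10, 0, 3, 9, 7].
  Check: interpolating c through the α_i gives m(x) = 1 + 6·x (degree < 2) with m(α_i) = c_i for every i, so c is indeed a codeword.


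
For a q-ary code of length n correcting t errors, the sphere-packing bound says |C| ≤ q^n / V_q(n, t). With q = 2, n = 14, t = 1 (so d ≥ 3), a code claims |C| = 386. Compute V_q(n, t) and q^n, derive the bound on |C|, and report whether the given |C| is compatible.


V_q(n, t) = 15, q^n = 16384, Hamming bound = 1092, |C| = 386 ≤ bound (satisfied).

Step 1: Compute V_q(n, t) = Σ_{j=0}^1 C(n, j) (q−1)^j.
  j = 0: C(14,0)·(1)^0 = 1·1 = 1.
  j = 1: C(14,1)·(1)^1 = 14·1 = 14.
  V_q(n, t) = 1 + 14 = 15.
Step 2: q^n = 2^14 = 16384.
Step 3: Hamming bound ⌊q^n / V_q(n,t)⌋ = ⌊16384/15⌋ = 1092.
Step 4: Compare |C| = 386 to 1092: satisfied.
The claimed |C| lies below the Hamming bound.


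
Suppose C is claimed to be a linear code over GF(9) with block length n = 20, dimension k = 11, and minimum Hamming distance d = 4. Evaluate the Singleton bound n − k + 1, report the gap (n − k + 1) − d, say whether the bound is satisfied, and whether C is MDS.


Singleton RHS = n − k + 1 = 10, slack = 6, bound satisfied, not MDS.

Singleton bound: d ≤ n − k + 1.
Here n = 20, k = 11, so n − k + 1 = 10.
Given d = 4, check d ≤ 10: YES.
Slack = (n − k + 1) − d = 6.
The code is NOT MDS (slack = 6 > 0).
Description: the claimed parameters are [20, 11, 4]_9; such a code would be non-MDS.


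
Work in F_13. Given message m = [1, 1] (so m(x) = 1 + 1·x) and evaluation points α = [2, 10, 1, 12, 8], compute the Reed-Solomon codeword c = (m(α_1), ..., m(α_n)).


c = [3, 11, 2, 0, 9]

Message polynomial: m(x) = 1 + 1·x (mod 13).
For each evaluation point α_i, compute m(α_i) mod 13:
  α_1 = 2: Horner steps 1 → 3, so m(2) = 3.
  α_2 = 10: Horner steps 1 → 11, so m(10) = 11.
  α_3 = 1: Horner steps 1 → 2, so m(1) = 2.
  α_4 = 12: Horner steps 1 → 0, so m(12) = 0.
  α_5 = 8: Horner steps 1 → 9, so m(8) = 9.
Codeword c = [3, 11, 2, 0, 9] ∈ F_13^5.


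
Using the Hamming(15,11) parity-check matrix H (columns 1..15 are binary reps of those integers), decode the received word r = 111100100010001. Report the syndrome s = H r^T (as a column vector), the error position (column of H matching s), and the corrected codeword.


s = (0, 1, 1, 1)^T, error position = 7, corrected codeword c = 111100000010001

Compute s = H r^T mod 2 one row at a time:
  s_1 = 0 + 0 + 0 + 1 + 0 + 0 + 0 + 1 = 2 ≡ 0 (mod 2).
  s_2 = 1 + 0 + 0 + 1 + 0 + 0 + 0 + 1 = 3 ≡ 1 (mod 2).
  s_3 = 1 + 1 + 0 + 1 + 0 + 1 + 0 + 1 = 5 ≡ 1 (mod 2).
  s_4 = 1 + 1 + 0 + 1 + 0 + 1 + 0 + 1 = 5 ≡ 1 (mod 2).
s = (0, 1, 1, 1)^T — this equals column 7 of H (binary 0111), so error is at position 7.
Correct: flip bit 7 of r = 111100100010001 to get c = 111100000010001.


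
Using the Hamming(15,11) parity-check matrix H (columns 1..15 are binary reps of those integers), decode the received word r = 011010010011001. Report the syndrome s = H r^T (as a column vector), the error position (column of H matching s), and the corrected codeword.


s = (0, 1, 0, 0)^T, error position = 4, corrected codeword c = 011110010011001

Compute s = H r^T mod 2 one row at a time:
  s_1 = 1 + 0 + 0 + 1 + 1 + 0 + 0 + 1 = 4 ≡ 0 (mod 2).
  s_2 = 0 + 1 + 0 + 0 + 1 + 0 + 0 + 1 = 3 ≡ 1 (mod 2).
  s_3 = 1 + 1 + 0 + 0 + 0 + 1 + 0 + 1 = 4 ≡ 0 (mod 2).
  s_4 = 0 + 1 + 1 + 0 + 0 + 1 + 0 + 1 = 4 ≡ 0 (mod 2).
s = (0, 1, 0, 0)^T — this equals column 4 of H (binary 0100), so error is at position 4.
Correct: flip bit 4 of r = 011010010011001 to get c = 011110010011001.


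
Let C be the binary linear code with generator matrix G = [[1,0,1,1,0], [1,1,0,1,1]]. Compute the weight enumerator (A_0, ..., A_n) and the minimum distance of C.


Weight distribution: A_0 = 1, A_3 = 2, A_4 = 1. Minimum distance d = 3.

Enumerate all 2^2 = 4 messages m ∈ F_2^2.
For each, compute codeword c = mG in F_2^5, then tally its weight.
  m = 00 → c = 00000, weight = 0.
  m = 10 → c = 10110, weight = 3.
  m = 01 → c = 11011, weight = 4.
  m = 11 → c = 01101, weight = 3.
Tally weights:
  weight 0: 1 codewords.
  weight 3: 2 codewords.
  weight 4: 1 codewords.
Minimum distance d = smallest w > 0 with A_w > 0 = 3.
Sanity: Σ A_w = 4 = 2^2 = 4 ✓.


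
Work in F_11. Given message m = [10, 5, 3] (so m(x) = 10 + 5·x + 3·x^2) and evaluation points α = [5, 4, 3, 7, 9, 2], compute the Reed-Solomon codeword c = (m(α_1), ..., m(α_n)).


c = [0, 1, 8, 5, 1, 10]

Message polynomial: m(x) = 10 + 5·x + 3·x^2 (mod 11).
For each evaluation point α_i, compute m(α_i) mod 11:
  α_1 = 5: Horner steps 3 → 9 → 0, so m(5) = 0.
  α_2 = 4: Horner steps 3 → 6 → 1, so m(4) = 1.
  α_3 = 3: Horner steps 3 → 3 → 8, so m(3) = 8.
  α_4 = 7: Horner steps 3 → 4 → 5, so m(7) = 5.
  α_5 = 9: Horner steps 3 → 10 → 1, so m(9) = 1.
  α_6 = 2: Horner steps 3 → 0 → 10, so m(2) = 10.
Codeword c = [0, 1, 8, 5, 1, 10] ∈ F_11^6.


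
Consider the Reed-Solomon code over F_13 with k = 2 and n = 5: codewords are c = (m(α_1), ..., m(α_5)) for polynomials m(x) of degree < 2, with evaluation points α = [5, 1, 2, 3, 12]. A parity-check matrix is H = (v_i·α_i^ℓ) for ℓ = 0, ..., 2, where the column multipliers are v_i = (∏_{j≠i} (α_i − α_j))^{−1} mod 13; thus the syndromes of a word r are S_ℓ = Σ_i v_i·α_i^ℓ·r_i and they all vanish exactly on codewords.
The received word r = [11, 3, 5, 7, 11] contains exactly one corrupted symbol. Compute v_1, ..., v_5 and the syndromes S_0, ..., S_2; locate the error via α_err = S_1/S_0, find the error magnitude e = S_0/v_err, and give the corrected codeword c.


S = (12, 1, 12), error at position 5, error magnitude e = 12, c = [11, 3, 5, 7, 12].

Step 1: column multipliers v_i = (∏_{j≠i}(α_i − α_j))^{−1} mod 13.
  i = 1 (α = 5): (5−1)(5−2)(5−3)(5−12) = 4·3·2·(−7) = −168 ≡ 1, so v_1 = 1^{−1} = 1 (mod 13).
  i = 2 (α = 1): (1−5)(1−2)(1−3)(1−12) = (−4)·(−1)·(−2)·(−11) = 88 ≡ 10, so v_2 = 10^{−1} = 4 (mod 13).
  i = 3 (α = 2): (2−5)(2−1)(2−3)(2−12) = (−3)·1·(−1)·(−10) = −30 ≡ 9, so v_3 = 9^{−1} = 3 (mod 13).
  i = 4 (α = 3): (3−5)(3−1)(3−2)(3−12) = (−2)·2·1·(−9) = 36 ≡ 10, so v_4 = 10^{−1} = 4 (mod 13).
  i = 5 (α = 12): (12−5)(12−1)(12−2)(12−3) = 7·11·10·9 = 6930 ≡ 1, so v_5 = 1^{−1} = 1 (mod 13).
  v = [1, 4, 3, 4, 1].
Step 2: syndromes of r = [11, 3, 5, 7, 11] (all sums mod 13).
  S_0 = Σ v_i r_i = 1·11 + 4·3 + 3·5 + 4·7 + 1·11 = 77 ≡ 12.
  S_1 = Σ v_i α_i r_i = 1·5·11 + 4·1·3 + 3·2·5 + 4·3·7 + 1·12·11 = 313 ≡ 1.
  α_i^2 mod 13 = [12, 1, 4, 9, 1].
  S_2 = Σ v_i α_i^2 r_i = 1·12·11 + 4·1·3 + 3·4·5 + 4·9·7 + 1·1·11 = 467 ≡ 12.
  S = (12, 1, 12) ≠ 0, so r is not a codeword (an error is present).
Step 3: locate the error. For a single error e at position i, S_ℓ = v_i·e·α_i^ℓ, so α_err = S_1/S_0.
  S_0^{−1} = 12^{−1} = 12 (mod 13), so α_err = 1·12 = 12 ≡ 12 = α_5. Error position i = 5.
  Consistency check: S_2/S_1 = 12·1 = 12 ≡ 12 = α_err ✓ (single-error assumption holds).
Step 4: error magnitude e = S_0/v_5 = S_0·∏_{j≠5}(α_5 − α_j) = 12·1 = 12 ≡ 12 (mod 13).
Step 5: correct position 5: c_5 = r_5 − e = 11 − 12 ≡ 12 (mod 13). Hence c = [11, 3, 5, 7, 12].
  Check: interpolating c through the α_i gives m(x) = 1 + 2·x (degree < 2) with m(α_i) = c_i for every i, so c is indeed a codeword.


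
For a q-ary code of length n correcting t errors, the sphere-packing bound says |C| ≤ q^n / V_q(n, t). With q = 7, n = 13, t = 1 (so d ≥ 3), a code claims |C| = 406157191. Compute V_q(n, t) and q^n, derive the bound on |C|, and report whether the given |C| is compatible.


V_q(n, t) = 79, q^n = 96889010407, Hamming bound = 1226443169, |C| = 406157191 ≤ bound (satisfied).

Step 1: Compute V_q(n, t) = Σ_{j=0}^1 C(n, j) (q−1)^j.
  j = 0: C(13,0)·(6)^0 = 1·1 = 1.
  j = 1: C(13,1)·(6)^1 = 13·6 = 78.
  V_q(n, t) = 1 + 78 = 79.
Step 2: q^n = 7^13 = 96889010407.
Step 3: Hamming bound ⌊q^n / V_q(n,t)⌋ = ⌊96889010407/79⌋ = 1226443169.
Step 4: Compare |C| = 406157191 to 1226443169: satisfied.
The claimed |C| lies below the Hamming bound.


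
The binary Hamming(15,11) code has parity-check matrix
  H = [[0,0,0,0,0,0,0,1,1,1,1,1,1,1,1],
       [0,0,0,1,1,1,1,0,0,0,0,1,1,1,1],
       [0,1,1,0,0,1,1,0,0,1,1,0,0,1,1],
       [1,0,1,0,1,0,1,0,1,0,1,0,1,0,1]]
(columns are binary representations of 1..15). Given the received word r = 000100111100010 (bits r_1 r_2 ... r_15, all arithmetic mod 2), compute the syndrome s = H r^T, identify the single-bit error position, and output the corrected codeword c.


s = (0, 1, 1, 0)^T, error position = 6, corrected codeword c = 000101111100010

Compute s = H r^T mod 2 one row at a time:
  s_1 = 1 + 1 + 1 + 0 + 0 + 0 + 1 + 0 = 4 ≡ 0 (mod 2).
  s_2 = 1 + 0 + 0 + 1 + 0 + 0 + 1 + 0 = 3 ≡ 1 (mod 2).
  s_3 = 0 + 0 + 0 + 1 + 1 + 0 + 1 + 0 = 3 ≡ 1 (mod 2).
  s_4 = 0 + 0 + 0 + 1 + 1 + 0 + 0 + 0 = 2 ≡ 0 (mod 2).
s = (0, 1, 1, 0)^T — this equals column 6 of H (binary 0110), so error is at position 6.
Correct: flip bit 6 of r = 000100111100010 to get c = 000101111100010.


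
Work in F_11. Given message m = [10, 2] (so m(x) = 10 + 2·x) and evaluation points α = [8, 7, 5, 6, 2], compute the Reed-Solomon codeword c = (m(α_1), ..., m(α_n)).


c = [4, 2, 9, 0, 3]

Message polynomial: m(x) = 10 + 2·x (mod 11).
For each evaluation point α_i, compute m(α_i) mod 11:
  α_1 = 8: Horner steps 2 → 4, so m(8) = 4.
  α_2 = 7: Horner steps 2 → 2, so m(7) = 2.
  α_3 = 5: Horner steps 2 → 9, so m(5) = 9.
  α_4 = 6: Horner steps 2 → 0, so m(6) = 0.
  α_5 = 2: Horner steps 2 → 3, so m(2) = 3.
Codeword c = [4, 2, 9, 0, 3] ∈ F_11^5.


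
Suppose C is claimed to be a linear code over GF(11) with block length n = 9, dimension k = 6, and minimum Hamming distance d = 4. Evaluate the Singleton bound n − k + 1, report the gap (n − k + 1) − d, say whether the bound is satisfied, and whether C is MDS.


Singleton RHS = n − k + 1 = 4, slack = 0, bound satisfied, MDS.

Singleton bound: d ≤ n − k + 1.
Here n = 9, k = 6, so n − k + 1 = 4.
Given d = 4, check d ≤ 4: YES.
Slack = (n − k + 1) − d = 0.
The code is MDS (slack = 0).
Description: the claimed parameters are [9, 6, 4]_11; such a code would be MDS (meets Singleton bound).


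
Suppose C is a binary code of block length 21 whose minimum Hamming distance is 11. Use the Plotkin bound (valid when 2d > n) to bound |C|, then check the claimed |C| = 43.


Plotkin bound M ≤ 22; given |C| = 43 > bound (violated).

Check applicability: 2d = 22, n = 21.
2d − n = 1 > 0, so Plotkin applies.
Compute d/(2d−n) = 11/1 ≈ 11.0000.
⌊d/(2d−n)⌋ = 11.
Plotkin bound: M ≤ 2·11 = 22.
Given |C| = 43, check: VIOLATED.
This |C| is above the Plotkin bound, so no binary code with n = 21, d = 11 and 43 codewords exists.


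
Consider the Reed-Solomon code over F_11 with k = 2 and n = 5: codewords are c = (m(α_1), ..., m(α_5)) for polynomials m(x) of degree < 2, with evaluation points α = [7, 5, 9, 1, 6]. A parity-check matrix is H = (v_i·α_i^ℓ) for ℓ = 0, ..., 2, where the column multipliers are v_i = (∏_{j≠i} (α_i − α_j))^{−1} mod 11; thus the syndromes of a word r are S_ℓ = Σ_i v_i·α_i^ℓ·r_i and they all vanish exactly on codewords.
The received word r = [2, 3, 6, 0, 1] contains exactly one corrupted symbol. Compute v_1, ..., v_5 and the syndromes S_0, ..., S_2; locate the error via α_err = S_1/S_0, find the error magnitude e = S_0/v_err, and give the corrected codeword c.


S = (4, 6, 9), error at position 1, error magnitude e = 3, c = [10, 3, 6, 0, 1].

Step 1: column multipliers v_i = (∏_{j≠i}(α_i − α_j))^{−1} mod 11.
  i = 1 (α = 7): (7−5)(7−9)(7−1)(7−6) = 2·(−2)·6·1 = −24 ≡ 9, so v_1 = 9^{−1} = 5 (mod 11).
  i = 2 (α = 5): (5−7)(5−9)(5−1)(5−6) = (−2)·(−4)·4·(−1) = −32 ≡ 1, so v_2 = 1^{−1} = 1 (mod 11).
  i = 3 (α = 9): (9−7)(9−5)(9−1)(9−6) = 2·4·8·3 = 192 ≡ 5, so v_3 = 5^{−1} = 9 (mod 11).
  i = 4 (α = 1): (1−7)(1−5)(1−9)(1−6) = (−6)·(−4)·(−8)·(−5) = 960 ≡ 3, so v_4 = 3^{−1} = 4 (mod 11).
  i = 5 (α = 6): (6−7)(6−5)(6−9)(6−1) = (−1)·1·(−3)·5 = 15 ≡ 4, so v_5 = 4^{−1} = 3 (mod 11).
  v = [5, 1, 9, 4, 3].
Step 2: syndromes of r = [2, 3, 6, 0, 1] (all sums mod 11).
  S_0 = Σ v_i r_i = 5·2 + 1·3 + 9·6 + 4·0 + 3·1 = 70 ≡ 4.
  S_1 = Σ v_i α_i r_i = 5·7·2 + 1·5·3 + 9·9·6 + 4·1·0 + 3·6·1 = 589 ≡ 6.
  α_i^2 mod 11 = [5, 3, 4, 1, 3].
  S_2 = Σ v_i α_i^2 r_i = 5·5·2 + 1·3·3 + 9·4·6 + 4·1·0 + 3·3·1 = 284 ≡ 9.
  S = (4, 6, 9) ≠ 0, so r is not a codeword (an error is present).
Step 3: locate the error. For a single error e at position i, S_ℓ = v_i·e·α_i^ℓ, so α_err = S_1/S_0.
  S_0^{−1} = 4^{−1} = 3 (mod 11), so α_err = 6·3 = 18 ≡ 7 = α_1. Error position i = 1.
  Consistency check: S_2/S_1 = 9·2 = 18 ≡ 7 = α_err ✓ (single-error assumption holds).
Step 4: error magnitude e = S_0/v_1 = S_0·∏_{j≠1}(α_1 − α_j) = 4·9 = 36 ≡ 3 (mod 11).
Step 5: correct position 1: c_1 = r_1 − e = 2 − 3 ≡ 10 (mod 11). Hence c = [10, 3, 6, 0, 1].
  Check: interpolating c through the α_i gives m(x) = 2 + 9·x (degree < 2) with m(α_i) = c_i for every i, so c is indeed a codeword.


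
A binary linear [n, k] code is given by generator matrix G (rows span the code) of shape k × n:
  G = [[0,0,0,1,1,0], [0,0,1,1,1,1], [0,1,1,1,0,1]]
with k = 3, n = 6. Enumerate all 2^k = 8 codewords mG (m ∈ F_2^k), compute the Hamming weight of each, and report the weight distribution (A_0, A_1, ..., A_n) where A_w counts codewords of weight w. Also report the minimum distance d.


Weight distribution: A_0 = 1, A_2 = 4, A_4 = 3. Minimum distance d = 2.

Enumerate all 2^3 = 8 messages m ∈ F_2^3.
For each, compute codeword c = mG in F_2^6, then tally its weight.
  m = 000 → c = 000000, weight = 0.
  m = 100 → c = 000110, weight = 2.
  m = 010 → c = 001111, weight = 4.
  m = 110 → c = 001001, weight = 2.
  m = 001 → c = 011101, weight = 4.
  m = 101 → c = 011011, weight = 4.
  m = 011 → c = 010010, weight = 2.
  m = 111 → c = 010100, weight = 2.
Tally weights:
  weight 0: 1 codewords.
  weight 2: 4 codewords.
  weight 4: 3 codewords.
Minimum distance d = smallest w > 0 with A_w > 0 = 2.
Sanity: Σ A_w = 8 = 2^3 = 8 ✓.


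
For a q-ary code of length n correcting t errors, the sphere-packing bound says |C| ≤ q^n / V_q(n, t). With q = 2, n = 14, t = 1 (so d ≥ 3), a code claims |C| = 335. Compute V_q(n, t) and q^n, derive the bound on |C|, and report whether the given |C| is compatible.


V_q(n, t) = 15, q^n = 16384, Hamming bound = 1092, |C| = 335 ≤ bound (satisfied).

Step 1: Compute V_q(n, t) = Σ_{j=0}^1 C(n, j) (q−1)^j.
  j = 0: C(14,0)·(1)^0 = 1·1 = 1.
  j = 1: C(14,1)·(1)^1 = 14·1 = 14.
  V_q(n, t) = 1 + 14 = 15.
Step 2: q^n = 2^14 = 16384.
Step 3: Hamming bound ⌊q^n / V_q(n,t)⌋ = ⌊16384/15⌋ = 1092.
Step 4: Compare |C| = 335 to 1092: satisfied.
The claimed |C| lies below the Hamming bound.


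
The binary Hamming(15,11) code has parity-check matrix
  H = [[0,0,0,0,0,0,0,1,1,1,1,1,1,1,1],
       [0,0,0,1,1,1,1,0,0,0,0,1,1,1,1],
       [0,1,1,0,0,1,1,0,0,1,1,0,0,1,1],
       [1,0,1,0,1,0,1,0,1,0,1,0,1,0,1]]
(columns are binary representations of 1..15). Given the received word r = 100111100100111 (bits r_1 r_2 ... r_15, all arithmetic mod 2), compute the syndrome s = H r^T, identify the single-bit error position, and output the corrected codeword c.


s = (0, 1, 1, 1)^T, error position = 7, corrected codeword c = 100111000100111

Compute s = H r^T mod 2 one row at a time:
  s_1 = 0 + 0 + 1 + 0 + 0 + 1 + 1 + 1 = 4 ≡ 0 (mod 2).
  s_2 = 1 + 1 + 1 + 1 + 0 + 1 + 1 + 1 = 7 ≡ 1 (mod 2).
  s_3 = 0 + 0 + 1 + 1 + 1 + 0 + 1 + 1 = 5 ≡ 1 (mod 2).
  s_4 = 1 + 0 + 1 + 1 + 0 + 0 + 1 + 1 = 5 ≡ 1 (mod 2).
s = (0, 1, 1, 1)^T — this equals column 7 of H (binary 0111), so error is at position 7.
Correct: flip bit 7 of r = 100111100100111 to get c = 100111000100111.


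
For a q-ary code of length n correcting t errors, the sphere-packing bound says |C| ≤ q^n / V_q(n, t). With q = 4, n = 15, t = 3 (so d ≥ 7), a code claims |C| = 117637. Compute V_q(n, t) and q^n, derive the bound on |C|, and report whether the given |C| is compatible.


V_q(n, t) = 13276, q^n = 1073741824, Hamming bound = 80878, |C| = 117637 > bound (violated).

Step 1: Compute V_q(n, t) = Σ_{j=0}^3 C(n, j) (q−1)^j.
  j = 0: C(15,0)·(3)^0 = 1·1 = 1.
  j = 1: C(15,1)·(3)^1 = 15·3 = 45.
  j = 2: C(15,2)·(3)^2 = 105·9 = 945.
  j = 3: C(15,3)·(3)^3 = 455·27 = 12285.
  V_q(n, t) = 1 + 45 + 945 + 12285 = 13276.
Step 2: q^n = 4^15 = 1073741824.
Step 3: Hamming bound ⌊q^n / V_q(n,t)⌋ = ⌊1073741824/13276⌋ = 80878.
Step 4: Compare |C| = 117637 to 80878: violated.
The claimed |C| lies above the Hamming bound, so no 4-ary code of length 15 with d ≥ 7 can have 117637 codewords.


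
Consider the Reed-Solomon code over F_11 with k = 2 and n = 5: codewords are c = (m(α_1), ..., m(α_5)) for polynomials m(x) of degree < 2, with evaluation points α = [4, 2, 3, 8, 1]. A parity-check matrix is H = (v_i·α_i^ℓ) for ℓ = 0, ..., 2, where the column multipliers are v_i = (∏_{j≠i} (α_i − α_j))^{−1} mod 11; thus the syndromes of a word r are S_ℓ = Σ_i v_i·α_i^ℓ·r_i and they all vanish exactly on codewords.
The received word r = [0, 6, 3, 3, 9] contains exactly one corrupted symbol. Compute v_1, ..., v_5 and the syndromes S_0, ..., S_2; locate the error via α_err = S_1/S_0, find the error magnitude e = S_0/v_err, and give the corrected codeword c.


S = (1, 8, 9), error at position 4, error magnitude e = 4, c = [0, 6, 3, 10, 9].

Step 1: column multipliers v_i = (∏_{j≠i}(α_i − α_j))^{−1} mod 11.
  i = 1 (α = 4): (4−2)(4−3)(4−8)(4−1) = 2·1·(−4)·3 = −24 ≡ 9, so v_1 = 9^{−1} = 5 (mod 11).
  i = 2 (α = 2): (2−4)(2−3)(2−8)(2−1) = (−2)·(−1)·(−6)·1 = −12 ≡ 10, so v_2 = 10^{−1} = 10 (mod 11).
  i = 3 (α = 3): (3−4)(3−2)(3−8)(3−1) = (−1)·1·(−5)·2 = 10 ≡ 10, so v_3 = 10^{−1} = 10 (mod 11).
  i = 4 (α = 8): (8−4)(8−2)(8−3)(8−1) = 4·6·5·7 = 840 ≡ 4, so v_4 = 4^{−1} = 3 (mod 11).
  i = 5 (α = 1): (1−4)(1−2)(1−3)(1−8) = (−3)·(−1)·(−2)·(−7) = 42 ≡ 9, so v_5 = 9^{−1} = 5 (mod 11).
  v = [5, 10, 10, 3, 5].
Step 2: syndromes of r = [0, 6, 3, 3, 9] (all sums mod 11).
  S_0 = Σ v_i r_i = 5·0 + 10·6 + 10·3 + 3·3 + 5·9 = 144 ≡ 1.
  S_1 = Σ v_i α_i r_i = 5·4·0 + 10·2·6 + 10·3·3 + 3·8·3 + 5·1·9 = 327 ≡ 8.
  α_i^2 mod 11 = [5, 4, 9, 9, 1].
  S_2 = Σ v_i α_i^2 r_i = 5·5·0 + 10·4·6 + 10·9·3 + 3·9·3 + 5·1·9 = 636 ≡ 9.
  S = (1, 8, 9) ≠ 0, so r is not a codeword (an error is present).
Step 3: locate the error. For a single error e at position i, S_ℓ = v_i·e·α_i^ℓ, so α_err = S_1/S_0.
  S_0^{−1} = 1^{−1} = 1 (mod 11), so α_err = 8·1 = 8 ≡ 8 = α_4. Error position i = 4.
  Consistency check: S_2/S_1 = 9·7 = 63 ≡ 8 = α_err ✓ (single-error assumption holds).
Step 4: error magnitude e = S_0/v_4 = S_0·∏_{j≠4}(α_4 − α_j) = 1·4 = 4 ≡ 4 (mod 11).
Step 5: correct position 4: c_4 = r_4 − e = 3 − 4 ≡ 10 (mod 11). Hence c = [0, 6, 3, 10, 9].
  Check: interpolating c through the α_i gives m(x) = 1 + 8·x (degree < 2) with m(α_i) = c_i for every i, so c is indeed a codeword.
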